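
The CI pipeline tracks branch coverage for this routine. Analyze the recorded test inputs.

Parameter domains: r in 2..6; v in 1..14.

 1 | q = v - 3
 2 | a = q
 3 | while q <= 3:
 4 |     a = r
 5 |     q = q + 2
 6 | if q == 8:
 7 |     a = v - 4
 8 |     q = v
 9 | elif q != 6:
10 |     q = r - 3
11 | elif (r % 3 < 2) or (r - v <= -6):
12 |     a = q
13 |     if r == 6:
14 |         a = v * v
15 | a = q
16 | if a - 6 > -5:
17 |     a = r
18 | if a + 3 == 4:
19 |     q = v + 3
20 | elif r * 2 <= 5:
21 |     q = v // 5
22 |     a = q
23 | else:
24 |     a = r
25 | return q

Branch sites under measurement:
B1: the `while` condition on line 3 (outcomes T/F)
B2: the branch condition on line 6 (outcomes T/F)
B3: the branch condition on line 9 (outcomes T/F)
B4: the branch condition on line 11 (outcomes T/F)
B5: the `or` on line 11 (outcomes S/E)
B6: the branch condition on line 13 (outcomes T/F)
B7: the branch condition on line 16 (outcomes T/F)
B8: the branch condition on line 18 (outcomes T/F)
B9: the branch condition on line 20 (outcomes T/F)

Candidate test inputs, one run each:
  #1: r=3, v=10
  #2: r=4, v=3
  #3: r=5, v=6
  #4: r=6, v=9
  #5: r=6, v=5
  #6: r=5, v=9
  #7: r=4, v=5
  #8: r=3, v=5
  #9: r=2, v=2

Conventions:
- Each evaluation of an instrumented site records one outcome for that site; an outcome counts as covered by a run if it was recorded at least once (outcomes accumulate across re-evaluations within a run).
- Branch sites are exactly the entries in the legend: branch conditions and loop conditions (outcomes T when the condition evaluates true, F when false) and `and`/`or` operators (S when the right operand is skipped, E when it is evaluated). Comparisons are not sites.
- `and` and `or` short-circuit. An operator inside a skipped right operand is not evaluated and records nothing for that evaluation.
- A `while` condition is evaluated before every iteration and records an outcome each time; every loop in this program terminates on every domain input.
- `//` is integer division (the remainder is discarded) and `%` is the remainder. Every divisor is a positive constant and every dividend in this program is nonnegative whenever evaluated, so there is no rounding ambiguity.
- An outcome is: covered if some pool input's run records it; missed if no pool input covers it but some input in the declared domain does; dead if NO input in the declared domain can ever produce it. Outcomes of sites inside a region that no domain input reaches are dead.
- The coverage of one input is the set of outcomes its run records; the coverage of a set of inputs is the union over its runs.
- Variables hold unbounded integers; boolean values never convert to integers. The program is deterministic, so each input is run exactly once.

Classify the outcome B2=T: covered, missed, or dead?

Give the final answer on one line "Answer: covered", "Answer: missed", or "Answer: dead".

no pool input records B2=T
but domain input (r=2, v=11) does record it -> reachable, so missed

Answer: missed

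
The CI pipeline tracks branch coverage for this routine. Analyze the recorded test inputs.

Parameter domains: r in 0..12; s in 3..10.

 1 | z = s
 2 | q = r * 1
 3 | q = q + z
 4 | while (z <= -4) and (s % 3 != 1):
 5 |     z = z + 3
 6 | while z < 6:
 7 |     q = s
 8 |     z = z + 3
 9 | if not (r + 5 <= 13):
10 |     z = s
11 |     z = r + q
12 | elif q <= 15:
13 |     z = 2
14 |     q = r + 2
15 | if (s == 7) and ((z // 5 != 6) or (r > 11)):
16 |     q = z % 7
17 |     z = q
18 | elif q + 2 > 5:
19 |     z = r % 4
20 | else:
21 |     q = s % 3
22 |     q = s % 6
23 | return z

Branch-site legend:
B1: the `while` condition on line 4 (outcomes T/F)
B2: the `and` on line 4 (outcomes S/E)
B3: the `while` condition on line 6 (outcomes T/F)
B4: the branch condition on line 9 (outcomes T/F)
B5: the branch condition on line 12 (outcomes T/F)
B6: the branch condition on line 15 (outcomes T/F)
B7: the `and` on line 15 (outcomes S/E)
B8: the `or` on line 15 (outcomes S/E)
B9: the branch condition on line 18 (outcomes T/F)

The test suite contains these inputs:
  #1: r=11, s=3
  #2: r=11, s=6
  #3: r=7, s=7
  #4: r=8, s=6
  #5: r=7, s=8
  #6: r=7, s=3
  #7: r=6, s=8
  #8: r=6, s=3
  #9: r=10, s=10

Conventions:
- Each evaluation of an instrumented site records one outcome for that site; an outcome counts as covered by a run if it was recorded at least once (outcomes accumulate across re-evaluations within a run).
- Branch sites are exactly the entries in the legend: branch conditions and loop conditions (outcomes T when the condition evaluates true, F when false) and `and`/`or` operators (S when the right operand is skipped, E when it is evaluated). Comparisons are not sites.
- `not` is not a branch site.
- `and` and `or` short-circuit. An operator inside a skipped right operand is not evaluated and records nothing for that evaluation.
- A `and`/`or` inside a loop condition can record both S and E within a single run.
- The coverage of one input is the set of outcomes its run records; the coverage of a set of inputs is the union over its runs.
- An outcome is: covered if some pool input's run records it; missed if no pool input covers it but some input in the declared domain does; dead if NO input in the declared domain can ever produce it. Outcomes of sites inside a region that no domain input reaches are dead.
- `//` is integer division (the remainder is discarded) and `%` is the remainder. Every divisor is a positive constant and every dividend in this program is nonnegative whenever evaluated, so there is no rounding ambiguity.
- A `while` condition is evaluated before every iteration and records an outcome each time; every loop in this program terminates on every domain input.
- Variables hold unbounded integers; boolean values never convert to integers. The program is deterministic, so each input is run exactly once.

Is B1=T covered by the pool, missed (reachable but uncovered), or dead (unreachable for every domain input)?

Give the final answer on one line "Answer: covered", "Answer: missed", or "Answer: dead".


no pool input records B1=T
checking all 104 inputs in the declared domain: B1=T is never recorded -> dead
Answer: dead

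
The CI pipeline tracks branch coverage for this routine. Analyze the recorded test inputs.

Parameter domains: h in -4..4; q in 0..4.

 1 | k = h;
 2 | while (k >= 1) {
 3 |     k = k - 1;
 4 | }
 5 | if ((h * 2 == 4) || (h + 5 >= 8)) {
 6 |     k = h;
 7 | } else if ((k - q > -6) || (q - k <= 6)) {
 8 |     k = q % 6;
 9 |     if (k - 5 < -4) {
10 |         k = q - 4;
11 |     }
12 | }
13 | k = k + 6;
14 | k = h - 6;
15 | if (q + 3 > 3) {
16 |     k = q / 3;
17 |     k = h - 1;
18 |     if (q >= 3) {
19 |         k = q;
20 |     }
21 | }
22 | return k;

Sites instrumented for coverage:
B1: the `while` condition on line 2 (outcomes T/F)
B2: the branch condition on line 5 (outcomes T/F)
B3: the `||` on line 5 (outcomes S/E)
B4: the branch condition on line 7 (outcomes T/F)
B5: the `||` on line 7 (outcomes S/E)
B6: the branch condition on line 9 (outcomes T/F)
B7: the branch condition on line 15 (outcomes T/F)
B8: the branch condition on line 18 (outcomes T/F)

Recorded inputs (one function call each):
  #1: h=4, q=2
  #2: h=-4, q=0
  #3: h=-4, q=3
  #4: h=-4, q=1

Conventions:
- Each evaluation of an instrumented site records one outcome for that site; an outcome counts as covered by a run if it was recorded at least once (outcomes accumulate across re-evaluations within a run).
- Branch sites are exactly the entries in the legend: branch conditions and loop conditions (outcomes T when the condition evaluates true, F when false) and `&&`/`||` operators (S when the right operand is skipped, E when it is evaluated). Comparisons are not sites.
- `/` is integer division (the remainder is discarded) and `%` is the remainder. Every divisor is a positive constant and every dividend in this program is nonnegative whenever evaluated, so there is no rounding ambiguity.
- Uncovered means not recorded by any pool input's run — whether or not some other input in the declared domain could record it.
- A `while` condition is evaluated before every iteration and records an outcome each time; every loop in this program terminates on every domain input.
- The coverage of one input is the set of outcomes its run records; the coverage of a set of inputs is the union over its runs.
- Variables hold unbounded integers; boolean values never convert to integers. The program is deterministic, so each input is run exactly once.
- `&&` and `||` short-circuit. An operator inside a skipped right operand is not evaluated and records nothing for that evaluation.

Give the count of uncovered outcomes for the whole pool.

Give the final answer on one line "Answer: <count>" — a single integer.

#1 (h=4, q=2) -> B1->T, B1->T, B1->T, B1->T, B1->F, B3->E, B2->T, B7->T, B8->F; covered: B1=T, B1=F, B2=T, B3=E, B7=T, B8=F
#2 (h=-4, q=0) -> B1->F, B3->E, B2->F, B5->S, B4->T, B6->T, B7->F; covered: B1=F, B2=F, B3=E, B4=T, B5=S, B6=T, B7=F
#3 (h=-4, q=3) -> B1->F, B3->E, B2->F, B5->E, B4->F, B7->T, B8->T; covered: B1=F, B2=F, B3=E, B4=F, B5=E, B7=T, B8=T
#4 (h=-4, q=1) -> B1->F, B3->E, B2->F, B5->S, B4->T, B6->F, B7->T, B8->F; covered: B1=F, B2=F, B3=E, B4=T, B5=S, B6=F, B7=T, B8=F
union over the pool: B1=T, B1=F, B2=T, B2=F, B3=E, B4=T, B4=F, B5=S, B5=E, B6=T, B6=F, B7=T, B7=F, B8=T, B8=F
uncovered (1 of 16): B3=S

Answer: 1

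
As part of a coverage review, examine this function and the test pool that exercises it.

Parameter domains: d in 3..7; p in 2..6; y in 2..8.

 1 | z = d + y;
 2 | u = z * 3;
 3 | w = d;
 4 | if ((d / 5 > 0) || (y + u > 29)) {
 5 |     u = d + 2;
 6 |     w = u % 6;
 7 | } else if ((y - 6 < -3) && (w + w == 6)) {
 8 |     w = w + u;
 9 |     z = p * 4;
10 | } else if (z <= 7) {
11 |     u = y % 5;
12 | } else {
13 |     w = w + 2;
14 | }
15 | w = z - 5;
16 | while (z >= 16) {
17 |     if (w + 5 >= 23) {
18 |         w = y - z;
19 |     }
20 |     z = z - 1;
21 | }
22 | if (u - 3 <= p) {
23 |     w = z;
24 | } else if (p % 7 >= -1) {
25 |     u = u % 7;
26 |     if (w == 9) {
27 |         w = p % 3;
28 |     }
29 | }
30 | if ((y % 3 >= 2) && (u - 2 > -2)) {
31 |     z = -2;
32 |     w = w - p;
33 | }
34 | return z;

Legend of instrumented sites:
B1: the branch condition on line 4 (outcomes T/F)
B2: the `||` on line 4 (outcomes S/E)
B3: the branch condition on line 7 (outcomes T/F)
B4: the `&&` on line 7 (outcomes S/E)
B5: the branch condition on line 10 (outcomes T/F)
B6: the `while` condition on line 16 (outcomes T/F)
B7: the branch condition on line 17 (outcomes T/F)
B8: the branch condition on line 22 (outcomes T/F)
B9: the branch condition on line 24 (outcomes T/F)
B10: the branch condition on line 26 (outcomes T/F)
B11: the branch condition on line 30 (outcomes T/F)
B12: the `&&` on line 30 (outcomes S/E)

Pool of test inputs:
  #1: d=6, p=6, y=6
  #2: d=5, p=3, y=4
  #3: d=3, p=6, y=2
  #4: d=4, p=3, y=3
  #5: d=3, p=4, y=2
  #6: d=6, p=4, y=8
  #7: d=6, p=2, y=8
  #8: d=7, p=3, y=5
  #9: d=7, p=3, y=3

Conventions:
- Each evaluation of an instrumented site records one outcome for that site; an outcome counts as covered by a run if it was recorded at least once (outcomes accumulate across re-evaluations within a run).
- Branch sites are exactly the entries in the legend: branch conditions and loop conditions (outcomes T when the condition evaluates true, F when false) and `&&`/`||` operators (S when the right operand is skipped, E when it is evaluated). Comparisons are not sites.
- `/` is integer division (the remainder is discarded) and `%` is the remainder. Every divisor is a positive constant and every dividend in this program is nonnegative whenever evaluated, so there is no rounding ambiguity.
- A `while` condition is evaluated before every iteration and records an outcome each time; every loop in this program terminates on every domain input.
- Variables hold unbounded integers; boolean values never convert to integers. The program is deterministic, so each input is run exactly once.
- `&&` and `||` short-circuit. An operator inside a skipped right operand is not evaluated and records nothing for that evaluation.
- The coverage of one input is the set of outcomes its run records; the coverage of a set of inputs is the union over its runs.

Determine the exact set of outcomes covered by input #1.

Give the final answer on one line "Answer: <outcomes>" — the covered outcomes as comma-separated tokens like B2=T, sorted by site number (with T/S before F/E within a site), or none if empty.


Event log for input #1 (d=6, p=6, y=6):
  B2->S, B1->T, B6->F, B8->T, B12->S, B11->F
as a set, this run covers: B1=T, B2=S, B6=F, B8=T, B11=F, B12=S
Answer: B1=T, B2=S, B6=F, B8=T, B11=F, B12=S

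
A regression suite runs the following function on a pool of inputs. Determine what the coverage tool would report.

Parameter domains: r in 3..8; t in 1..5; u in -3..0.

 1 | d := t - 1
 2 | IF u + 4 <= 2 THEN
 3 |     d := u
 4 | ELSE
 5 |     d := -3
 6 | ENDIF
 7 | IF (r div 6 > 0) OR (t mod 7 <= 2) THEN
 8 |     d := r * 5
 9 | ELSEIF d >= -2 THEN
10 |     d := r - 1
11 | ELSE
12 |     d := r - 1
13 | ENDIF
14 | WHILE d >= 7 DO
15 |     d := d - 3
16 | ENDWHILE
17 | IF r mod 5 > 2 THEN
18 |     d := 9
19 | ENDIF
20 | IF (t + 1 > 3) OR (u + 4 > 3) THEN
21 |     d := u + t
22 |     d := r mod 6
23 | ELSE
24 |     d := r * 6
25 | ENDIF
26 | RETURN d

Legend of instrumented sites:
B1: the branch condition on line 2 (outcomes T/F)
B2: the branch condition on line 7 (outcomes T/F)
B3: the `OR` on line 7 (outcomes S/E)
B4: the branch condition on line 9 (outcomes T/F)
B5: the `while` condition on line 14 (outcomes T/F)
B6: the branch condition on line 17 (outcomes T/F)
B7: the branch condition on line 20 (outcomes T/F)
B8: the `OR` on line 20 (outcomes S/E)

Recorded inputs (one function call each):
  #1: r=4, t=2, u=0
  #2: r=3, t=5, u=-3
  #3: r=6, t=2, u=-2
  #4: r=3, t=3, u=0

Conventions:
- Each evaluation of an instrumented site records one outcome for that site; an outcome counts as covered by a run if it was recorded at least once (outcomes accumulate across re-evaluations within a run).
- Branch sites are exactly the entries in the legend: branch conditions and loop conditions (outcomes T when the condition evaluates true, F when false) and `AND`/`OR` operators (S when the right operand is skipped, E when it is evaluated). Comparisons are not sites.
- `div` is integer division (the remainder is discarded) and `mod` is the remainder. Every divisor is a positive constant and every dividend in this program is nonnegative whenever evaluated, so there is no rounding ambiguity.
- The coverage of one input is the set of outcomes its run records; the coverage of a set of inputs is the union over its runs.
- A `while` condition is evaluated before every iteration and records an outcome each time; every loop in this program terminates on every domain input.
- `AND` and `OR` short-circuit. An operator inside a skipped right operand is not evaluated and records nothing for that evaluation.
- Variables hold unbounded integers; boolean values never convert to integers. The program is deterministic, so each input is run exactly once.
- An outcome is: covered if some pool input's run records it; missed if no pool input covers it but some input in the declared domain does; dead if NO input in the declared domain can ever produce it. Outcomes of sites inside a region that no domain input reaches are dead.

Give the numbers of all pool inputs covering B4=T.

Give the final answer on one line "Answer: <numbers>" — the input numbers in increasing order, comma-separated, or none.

input #1 (r=4, t=2, u=0): never hits B4=T
input #2 (r=3, t=5, u=-3): never hits B4=T
input #3 (r=6, t=2, u=-2): never hits B4=T
input #4 (r=3, t=3, u=0): never hits B4=T

Answer: none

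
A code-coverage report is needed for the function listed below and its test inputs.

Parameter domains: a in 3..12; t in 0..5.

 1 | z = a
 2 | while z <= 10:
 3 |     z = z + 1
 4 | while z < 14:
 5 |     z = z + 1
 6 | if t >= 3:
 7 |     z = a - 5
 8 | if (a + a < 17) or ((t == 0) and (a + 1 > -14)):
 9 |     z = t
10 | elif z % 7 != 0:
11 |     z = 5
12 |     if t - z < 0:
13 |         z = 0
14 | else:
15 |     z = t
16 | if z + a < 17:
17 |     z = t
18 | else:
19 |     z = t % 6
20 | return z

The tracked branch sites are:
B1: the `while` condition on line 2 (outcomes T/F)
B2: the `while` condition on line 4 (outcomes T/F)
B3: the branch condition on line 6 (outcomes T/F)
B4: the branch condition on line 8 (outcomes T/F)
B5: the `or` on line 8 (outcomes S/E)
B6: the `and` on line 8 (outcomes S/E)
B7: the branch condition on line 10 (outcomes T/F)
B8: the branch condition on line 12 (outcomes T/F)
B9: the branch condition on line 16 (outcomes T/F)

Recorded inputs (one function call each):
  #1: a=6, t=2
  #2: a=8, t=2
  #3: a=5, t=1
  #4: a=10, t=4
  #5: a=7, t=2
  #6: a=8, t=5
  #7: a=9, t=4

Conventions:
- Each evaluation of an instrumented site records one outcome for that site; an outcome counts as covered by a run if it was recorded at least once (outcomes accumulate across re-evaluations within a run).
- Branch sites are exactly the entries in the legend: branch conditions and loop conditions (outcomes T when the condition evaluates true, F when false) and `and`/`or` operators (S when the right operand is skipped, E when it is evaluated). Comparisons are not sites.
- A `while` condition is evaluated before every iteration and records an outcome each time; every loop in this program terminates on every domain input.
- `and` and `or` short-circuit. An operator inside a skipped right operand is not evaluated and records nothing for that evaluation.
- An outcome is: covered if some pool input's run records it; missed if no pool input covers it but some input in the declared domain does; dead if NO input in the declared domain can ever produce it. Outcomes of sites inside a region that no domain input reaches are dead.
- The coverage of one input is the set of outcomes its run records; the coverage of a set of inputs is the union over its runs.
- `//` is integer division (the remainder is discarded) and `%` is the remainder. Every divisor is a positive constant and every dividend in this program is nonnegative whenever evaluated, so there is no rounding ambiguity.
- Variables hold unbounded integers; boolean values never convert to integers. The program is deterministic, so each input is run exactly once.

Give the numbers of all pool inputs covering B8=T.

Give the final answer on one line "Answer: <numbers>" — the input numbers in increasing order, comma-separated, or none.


input #1 (a=6, t=2): misses B8=T
input #2 (a=8, t=2): misses B8=T
input #3 (a=5, t=1): misses B8=T
input #4 (a=10, t=4): covers B8=T
input #5 (a=7, t=2): misses B8=T
input #6 (a=8, t=5): misses B8=T
input #7 (a=9, t=4): covers B8=T
Answer: 4, 7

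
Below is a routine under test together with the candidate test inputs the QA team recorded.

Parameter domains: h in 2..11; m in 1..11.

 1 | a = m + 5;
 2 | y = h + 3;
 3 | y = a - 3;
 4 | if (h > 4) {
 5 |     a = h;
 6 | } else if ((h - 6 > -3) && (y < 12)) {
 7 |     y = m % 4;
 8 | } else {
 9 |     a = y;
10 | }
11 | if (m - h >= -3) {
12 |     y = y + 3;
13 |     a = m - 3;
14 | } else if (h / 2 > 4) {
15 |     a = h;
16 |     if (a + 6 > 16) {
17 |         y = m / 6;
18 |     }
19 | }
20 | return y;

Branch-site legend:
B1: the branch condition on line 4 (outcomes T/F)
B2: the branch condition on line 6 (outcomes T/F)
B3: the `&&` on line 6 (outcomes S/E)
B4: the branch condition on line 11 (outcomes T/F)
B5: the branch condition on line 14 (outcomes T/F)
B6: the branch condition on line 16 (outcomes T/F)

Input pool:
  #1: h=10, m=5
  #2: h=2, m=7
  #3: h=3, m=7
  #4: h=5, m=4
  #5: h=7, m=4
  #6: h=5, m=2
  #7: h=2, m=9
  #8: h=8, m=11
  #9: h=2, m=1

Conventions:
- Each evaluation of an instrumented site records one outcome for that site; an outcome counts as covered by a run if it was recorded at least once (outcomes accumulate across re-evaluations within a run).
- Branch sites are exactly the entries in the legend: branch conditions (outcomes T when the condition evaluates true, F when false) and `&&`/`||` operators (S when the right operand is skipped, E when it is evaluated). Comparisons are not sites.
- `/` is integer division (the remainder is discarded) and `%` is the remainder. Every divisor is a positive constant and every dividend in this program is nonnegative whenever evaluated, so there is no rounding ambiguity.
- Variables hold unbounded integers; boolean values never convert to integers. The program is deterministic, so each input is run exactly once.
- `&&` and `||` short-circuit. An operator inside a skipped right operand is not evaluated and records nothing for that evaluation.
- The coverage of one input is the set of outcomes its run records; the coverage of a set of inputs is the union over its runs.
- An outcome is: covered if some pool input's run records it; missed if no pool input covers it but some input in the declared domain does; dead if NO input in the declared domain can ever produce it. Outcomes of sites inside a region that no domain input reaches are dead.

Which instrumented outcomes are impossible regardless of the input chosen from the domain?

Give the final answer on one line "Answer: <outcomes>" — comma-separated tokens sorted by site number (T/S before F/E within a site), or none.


running all 110 domain inputs and tallying outcomes:
  reachable outcomes have witnesses, e.g. B1=T (e.g. h=5, m=1), B1=F (e.g. h=2, m=1), B2=T (e.g. h=4, m=1), B2=F (e.g. h=2, m=1)
Answer: none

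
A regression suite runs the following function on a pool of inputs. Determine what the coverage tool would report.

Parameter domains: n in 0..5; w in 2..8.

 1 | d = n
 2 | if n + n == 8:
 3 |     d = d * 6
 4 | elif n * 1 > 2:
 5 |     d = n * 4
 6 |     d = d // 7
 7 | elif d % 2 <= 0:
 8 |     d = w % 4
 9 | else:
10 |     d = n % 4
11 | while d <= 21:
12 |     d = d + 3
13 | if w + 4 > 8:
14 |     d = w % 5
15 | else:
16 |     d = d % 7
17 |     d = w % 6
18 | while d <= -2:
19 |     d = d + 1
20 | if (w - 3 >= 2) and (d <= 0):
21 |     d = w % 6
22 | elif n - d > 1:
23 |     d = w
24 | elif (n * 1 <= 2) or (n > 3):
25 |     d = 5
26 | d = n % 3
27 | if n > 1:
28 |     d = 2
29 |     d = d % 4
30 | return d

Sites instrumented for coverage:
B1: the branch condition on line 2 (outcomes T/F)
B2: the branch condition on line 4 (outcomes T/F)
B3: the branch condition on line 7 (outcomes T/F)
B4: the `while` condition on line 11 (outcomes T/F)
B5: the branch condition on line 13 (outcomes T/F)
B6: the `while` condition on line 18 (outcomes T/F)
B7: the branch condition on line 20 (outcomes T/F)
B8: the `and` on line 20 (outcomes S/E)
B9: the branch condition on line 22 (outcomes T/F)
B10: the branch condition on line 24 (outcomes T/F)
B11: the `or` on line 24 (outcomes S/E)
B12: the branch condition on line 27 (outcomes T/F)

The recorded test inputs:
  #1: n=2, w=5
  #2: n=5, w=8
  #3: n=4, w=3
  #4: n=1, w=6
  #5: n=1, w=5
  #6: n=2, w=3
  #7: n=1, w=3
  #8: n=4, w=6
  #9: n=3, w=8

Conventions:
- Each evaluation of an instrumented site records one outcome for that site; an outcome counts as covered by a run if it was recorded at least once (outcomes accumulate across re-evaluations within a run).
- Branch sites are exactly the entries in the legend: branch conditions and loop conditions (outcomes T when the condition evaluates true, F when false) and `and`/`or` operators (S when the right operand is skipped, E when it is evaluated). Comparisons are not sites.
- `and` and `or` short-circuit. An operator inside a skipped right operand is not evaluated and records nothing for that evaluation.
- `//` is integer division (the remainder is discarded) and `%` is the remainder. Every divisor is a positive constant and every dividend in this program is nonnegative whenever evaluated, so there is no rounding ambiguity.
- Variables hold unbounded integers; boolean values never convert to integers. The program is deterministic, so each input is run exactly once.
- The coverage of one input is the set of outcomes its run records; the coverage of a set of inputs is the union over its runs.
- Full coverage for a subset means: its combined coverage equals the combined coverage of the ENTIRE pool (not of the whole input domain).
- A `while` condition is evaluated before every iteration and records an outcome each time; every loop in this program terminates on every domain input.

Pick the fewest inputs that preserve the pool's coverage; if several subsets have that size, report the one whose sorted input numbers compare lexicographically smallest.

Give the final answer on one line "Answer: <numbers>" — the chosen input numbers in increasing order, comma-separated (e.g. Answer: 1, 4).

run #1 (n=2, w=5) records B1=F, B2=F, B3=T, B4=T, B4=F, B5=T, B6=F, B7=T, B8=E, B12=T
run #2 (n=5, w=8) records B1=F, B2=T, B4=T, B4=F, B5=T, B6=F, B7=F, B8=E, B9=T, B12=T
run #3 (n=4, w=3) records B1=T, B4=F, B5=F, B6=F, B7=F, B8=S, B9=F, B10=T, B11=E, B12=T
run #4 (n=1, w=6) records B1=F, B2=F, B3=F, B4=T, B4=F, B5=T, B6=F, B7=F, B8=E, B9=F, B10=T, B11=S, B12=F
run #5 (n=1, w=5) records B1=F, B2=F, B3=F, B4=T, B4=F, B5=T, B6=F, B7=T, B8=E, B12=F
run #6 (n=2, w=3) records B1=F, B2=F, B3=T, B4=T, B4=F, B5=F, B6=F, B7=F, B8=S, B9=F, B10=T, B11=S, B12=T
run #7 (n=1, w=3) records B1=F, B2=F, B3=F, B4=T, B4=F, B5=F, B6=F, B7=F, B8=S, B9=F, B10=T, B11=S, B12=F
run #8 (n=4, w=6) records B1=T, B4=F, B5=T, B6=F, B7=F, B8=E, B9=T, B12=T
run #9 (n=3, w=8) records B1=F, B2=T, B4=T, B4=F, B5=T, B6=F, B7=F, B8=E, B9=F, B10=F, B11=E, B12=T
pool-wide coverage (23 outcomes): B1=T, B1=F, B2=T, B2=F, B3=T, B3=F, B4=T, B4=F, B5=T, B5=F, B6=F, B7=T, B7=F, B8=S, B8=E, B9=T, B9=F, B10=T, B10=F, B11=S, B11=E, B12=T, B12=F
no size-1 subset reaches all 23 outcomes (best union: 13/23)
no size-2 subset reaches all 23 outcomes (best union: 19/23)
no size-3 subset reaches all 23 outcomes (best union: 21/23)
the canonical winner is {1, 7, 8, 9}: size 4, full 23-outcome coverage, earliest index list among size-4 covers

Answer: 1, 7, 8, 9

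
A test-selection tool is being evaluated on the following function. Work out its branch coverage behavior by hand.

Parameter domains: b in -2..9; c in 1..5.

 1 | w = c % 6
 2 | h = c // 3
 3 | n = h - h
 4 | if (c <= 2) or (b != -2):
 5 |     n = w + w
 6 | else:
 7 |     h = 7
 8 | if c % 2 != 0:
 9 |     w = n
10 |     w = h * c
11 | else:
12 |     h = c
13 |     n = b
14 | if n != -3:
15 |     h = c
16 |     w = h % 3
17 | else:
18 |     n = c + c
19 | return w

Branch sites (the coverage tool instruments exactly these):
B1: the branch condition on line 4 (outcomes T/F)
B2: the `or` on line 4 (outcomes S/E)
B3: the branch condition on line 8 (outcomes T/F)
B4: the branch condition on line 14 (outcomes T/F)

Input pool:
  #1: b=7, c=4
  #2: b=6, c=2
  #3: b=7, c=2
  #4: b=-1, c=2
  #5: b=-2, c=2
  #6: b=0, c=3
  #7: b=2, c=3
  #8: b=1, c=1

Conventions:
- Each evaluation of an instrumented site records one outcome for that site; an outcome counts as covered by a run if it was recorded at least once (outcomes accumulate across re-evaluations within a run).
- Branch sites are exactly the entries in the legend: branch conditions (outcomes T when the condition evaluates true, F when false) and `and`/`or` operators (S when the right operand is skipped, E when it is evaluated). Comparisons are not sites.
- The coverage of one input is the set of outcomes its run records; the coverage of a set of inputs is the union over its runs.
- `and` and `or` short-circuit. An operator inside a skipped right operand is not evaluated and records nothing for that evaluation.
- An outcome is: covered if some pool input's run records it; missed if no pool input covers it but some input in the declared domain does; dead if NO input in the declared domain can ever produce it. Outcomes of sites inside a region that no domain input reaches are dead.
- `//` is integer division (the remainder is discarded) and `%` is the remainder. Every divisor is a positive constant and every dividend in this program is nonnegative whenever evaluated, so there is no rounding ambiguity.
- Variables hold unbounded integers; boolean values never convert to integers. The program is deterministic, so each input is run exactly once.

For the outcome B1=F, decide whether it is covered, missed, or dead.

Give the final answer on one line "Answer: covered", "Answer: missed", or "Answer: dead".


no pool input records B1=F
but domain input (b=-2, c=3) does record it -> reachable, so missed
Answer: missed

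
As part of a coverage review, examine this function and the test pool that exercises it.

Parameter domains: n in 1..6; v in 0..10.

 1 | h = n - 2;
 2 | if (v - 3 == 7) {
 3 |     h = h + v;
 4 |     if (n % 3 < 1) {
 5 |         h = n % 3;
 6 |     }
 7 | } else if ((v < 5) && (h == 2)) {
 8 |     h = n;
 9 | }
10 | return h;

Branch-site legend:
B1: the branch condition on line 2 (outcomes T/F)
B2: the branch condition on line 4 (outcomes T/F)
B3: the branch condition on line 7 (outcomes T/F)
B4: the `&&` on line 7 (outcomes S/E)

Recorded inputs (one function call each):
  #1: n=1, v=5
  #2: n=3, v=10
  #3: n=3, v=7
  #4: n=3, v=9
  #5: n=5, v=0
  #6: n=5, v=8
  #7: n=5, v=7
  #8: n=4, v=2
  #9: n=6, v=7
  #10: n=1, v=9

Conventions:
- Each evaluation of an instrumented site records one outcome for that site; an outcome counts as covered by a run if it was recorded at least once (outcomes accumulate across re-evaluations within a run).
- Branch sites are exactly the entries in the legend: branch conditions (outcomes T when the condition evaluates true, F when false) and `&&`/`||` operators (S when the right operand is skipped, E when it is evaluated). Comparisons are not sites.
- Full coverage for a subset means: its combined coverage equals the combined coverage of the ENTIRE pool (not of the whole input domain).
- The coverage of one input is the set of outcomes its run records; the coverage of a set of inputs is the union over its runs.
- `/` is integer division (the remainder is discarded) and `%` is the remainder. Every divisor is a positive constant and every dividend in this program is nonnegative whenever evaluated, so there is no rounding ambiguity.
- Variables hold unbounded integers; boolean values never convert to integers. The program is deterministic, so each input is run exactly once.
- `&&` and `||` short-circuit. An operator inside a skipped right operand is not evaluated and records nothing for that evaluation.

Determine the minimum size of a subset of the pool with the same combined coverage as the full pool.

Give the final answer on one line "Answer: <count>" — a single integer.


run #1 (n=1, v=5) runs B1->F, B4->S, B3->F; records B1=F, B3=F, B4=S
run #2 (n=3, v=10) runs B1->T, B2->T; records B1=T, B2=T
run #3 (n=3, v=7) runs B1->F, B4->S, B3->F; records B1=F, B3=F, B4=S
run #4 (n=3, v=9) runs B1->F, B4->S, B3->F; records B1=F, B3=F, B4=S
run #5 (n=5, v=0) runs B1->F, B4->E, B3->F; records B1=F, B3=F, B4=E
run #6 (n=5, v=8) runs B1->F, B4->S, B3->F; records B1=F, B3=F, B4=S
run #7 (n=5, v=7) runs B1->F, B4->S, B3->F; records B1=F, B3=F, B4=S
run #8 (n=4, v=2) runs B1->F, B4->E, B3->T; records B1=F, B3=T, B4=E
run #9 (n=6, v=7) runs B1->F, B4->S, B3->F; records B1=F, B3=F, B4=S
run #10 (n=1, v=9) runs B1->F, B4->S, B3->F; records B1=F, B3=F, B4=S
union over all inputs: B1=T, B1=F, B2=T, B3=T, B3=F, B4=S, B4=E (7 outcomes)
every size-1 subset falls short of the 7 outcomes (best: 3/7)
every size-2 subset falls short of the 7 outcomes (best: 5/7)
the canonical winner is {1, 2, 8}: size 3, full 7-outcome coverage, earliest index list among size-3 covers
Answer: 3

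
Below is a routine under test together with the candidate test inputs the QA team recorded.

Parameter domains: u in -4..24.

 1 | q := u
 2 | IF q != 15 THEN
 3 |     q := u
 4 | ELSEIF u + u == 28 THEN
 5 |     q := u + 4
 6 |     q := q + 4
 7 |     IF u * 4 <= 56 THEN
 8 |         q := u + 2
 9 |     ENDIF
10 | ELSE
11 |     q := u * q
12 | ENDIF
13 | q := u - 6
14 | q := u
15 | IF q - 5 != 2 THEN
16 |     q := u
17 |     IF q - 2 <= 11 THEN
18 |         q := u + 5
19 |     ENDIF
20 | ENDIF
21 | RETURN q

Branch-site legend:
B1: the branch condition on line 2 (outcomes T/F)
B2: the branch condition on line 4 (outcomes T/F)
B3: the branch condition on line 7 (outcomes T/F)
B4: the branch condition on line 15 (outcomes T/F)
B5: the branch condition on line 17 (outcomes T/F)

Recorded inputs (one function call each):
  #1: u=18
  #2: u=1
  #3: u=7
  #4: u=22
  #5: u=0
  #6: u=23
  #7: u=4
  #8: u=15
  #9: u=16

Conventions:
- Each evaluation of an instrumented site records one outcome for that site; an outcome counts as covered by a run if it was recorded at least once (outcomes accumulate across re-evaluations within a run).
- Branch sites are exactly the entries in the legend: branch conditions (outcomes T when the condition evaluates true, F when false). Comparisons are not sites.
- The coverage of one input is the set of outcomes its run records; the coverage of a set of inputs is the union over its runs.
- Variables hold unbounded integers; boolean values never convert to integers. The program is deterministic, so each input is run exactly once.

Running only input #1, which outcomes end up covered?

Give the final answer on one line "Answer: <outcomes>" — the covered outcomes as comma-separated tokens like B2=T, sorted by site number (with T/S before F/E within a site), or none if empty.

Running input #1 (u=18), event by event:
  B1->T, B4->T, B5->F
distinct outcomes covered: B1=T, B4=T, B5=F

Answer: B1=T, B4=T, B5=F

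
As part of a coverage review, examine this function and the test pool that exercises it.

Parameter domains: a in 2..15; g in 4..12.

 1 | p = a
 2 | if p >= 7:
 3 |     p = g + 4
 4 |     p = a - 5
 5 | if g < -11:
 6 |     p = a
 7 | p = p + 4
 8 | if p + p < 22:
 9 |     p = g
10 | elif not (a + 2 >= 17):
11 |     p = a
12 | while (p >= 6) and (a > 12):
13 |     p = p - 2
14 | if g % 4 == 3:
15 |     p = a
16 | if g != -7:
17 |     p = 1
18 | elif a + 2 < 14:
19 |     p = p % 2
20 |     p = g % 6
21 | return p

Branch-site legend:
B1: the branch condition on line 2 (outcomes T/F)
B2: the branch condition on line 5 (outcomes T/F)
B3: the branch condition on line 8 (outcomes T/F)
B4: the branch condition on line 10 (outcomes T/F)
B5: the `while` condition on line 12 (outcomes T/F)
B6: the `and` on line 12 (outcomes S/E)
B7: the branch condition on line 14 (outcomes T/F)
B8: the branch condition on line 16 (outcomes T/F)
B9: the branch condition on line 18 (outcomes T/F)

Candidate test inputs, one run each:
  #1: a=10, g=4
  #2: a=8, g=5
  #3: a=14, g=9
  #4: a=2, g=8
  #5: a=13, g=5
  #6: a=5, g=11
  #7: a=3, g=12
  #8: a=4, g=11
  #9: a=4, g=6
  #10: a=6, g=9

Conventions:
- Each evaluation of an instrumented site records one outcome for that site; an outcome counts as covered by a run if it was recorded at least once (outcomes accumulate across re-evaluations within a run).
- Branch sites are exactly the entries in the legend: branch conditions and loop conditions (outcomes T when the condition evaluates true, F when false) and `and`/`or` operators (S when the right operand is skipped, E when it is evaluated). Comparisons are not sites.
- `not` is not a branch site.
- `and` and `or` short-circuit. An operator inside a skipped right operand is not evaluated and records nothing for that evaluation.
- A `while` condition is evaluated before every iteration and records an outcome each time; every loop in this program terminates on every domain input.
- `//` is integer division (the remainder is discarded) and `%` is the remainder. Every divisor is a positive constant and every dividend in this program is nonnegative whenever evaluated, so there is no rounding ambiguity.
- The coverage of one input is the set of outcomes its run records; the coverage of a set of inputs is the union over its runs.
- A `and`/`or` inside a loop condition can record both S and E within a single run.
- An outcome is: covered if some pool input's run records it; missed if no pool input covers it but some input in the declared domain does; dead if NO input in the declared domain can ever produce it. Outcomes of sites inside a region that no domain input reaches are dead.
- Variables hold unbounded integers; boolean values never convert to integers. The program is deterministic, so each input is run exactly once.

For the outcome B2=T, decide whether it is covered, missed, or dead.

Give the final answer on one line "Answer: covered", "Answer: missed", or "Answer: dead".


no pool input records B2=T
checking all 126 inputs in the declared domain: B2=T is never recorded -> dead
Answer: dead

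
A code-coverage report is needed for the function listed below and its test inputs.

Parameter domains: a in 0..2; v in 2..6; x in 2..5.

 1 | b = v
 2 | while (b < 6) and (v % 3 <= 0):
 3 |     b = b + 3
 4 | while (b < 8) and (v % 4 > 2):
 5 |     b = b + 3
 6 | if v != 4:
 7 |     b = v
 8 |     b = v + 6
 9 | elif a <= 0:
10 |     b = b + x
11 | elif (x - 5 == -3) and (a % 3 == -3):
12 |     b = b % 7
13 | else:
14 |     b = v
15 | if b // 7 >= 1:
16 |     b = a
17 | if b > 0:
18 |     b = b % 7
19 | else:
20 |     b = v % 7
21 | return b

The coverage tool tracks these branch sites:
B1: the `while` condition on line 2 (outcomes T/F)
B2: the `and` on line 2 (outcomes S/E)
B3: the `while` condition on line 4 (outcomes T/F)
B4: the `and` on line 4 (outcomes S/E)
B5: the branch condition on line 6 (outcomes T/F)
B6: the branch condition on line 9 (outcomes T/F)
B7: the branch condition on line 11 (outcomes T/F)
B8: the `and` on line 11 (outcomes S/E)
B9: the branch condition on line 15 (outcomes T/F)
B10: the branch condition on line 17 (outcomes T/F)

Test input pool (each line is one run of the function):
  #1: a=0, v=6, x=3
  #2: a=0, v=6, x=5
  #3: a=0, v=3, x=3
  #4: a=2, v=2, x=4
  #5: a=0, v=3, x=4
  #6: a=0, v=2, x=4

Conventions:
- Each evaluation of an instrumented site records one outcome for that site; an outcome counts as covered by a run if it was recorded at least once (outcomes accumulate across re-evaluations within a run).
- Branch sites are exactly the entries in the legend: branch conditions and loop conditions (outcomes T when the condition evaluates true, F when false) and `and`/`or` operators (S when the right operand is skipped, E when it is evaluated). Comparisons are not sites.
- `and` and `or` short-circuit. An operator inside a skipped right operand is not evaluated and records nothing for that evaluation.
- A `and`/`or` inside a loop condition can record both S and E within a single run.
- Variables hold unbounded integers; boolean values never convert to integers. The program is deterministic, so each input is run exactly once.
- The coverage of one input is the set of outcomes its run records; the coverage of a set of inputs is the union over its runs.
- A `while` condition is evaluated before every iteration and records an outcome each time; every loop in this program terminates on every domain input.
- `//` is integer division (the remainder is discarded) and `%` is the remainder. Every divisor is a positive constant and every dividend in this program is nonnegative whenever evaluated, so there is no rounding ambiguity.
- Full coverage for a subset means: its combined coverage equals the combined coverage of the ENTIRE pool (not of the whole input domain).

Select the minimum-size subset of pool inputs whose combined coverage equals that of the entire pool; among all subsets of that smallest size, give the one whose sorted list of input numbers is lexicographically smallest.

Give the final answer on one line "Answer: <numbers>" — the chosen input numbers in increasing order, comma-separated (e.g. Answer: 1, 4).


#1 (a=0, v=6, x=3) -> B2->S, B1->F, B4->E, B3->F, B5->T, B9->T, B10->F; covered: B1=F, B2=S, B3=F, B4=E, B5=T, B9=T, B10=F
#2 (a=0, v=6, x=5) -> B2->S, B1->F, B4->E, B3->F, B5->T, B9->T, B10->F; covered: B1=F, B2=S, B3=F, B4=E, B5=T, B9=T, B10=F
#3 (a=0, v=3, x=3) -> B2->E, B1->T, B2->S, B1->F, B4->E, B3->T, B4->S, B3->F, B5->T, B9->T, B10->F; covered: B1=T, B1=F, B2=S, B2=E, B3=T, B3=F, B4=S, B4=E, B5=T, B9=T, B10=F
#4 (a=2, v=2, x=4) -> B2->E, B1->F, B4->E, B3->F, B5->T, B9->T, B10->T; covered: B1=F, B2=E, B3=F, B4=E, B5=T, B9=T, B10=T
#5 (a=0, v=3, x=4) -> B2->E, B1->T, B2->S, B1->F, B4->E, B3->T, B4->S, B3->F, B5->T, B9->T, B10->F; covered: B1=T, B1=F, B2=S, B2=E, B3=T, B3=F, B4=S, B4=E, B5=T, B9=T, B10=F
#6 (a=0, v=2, x=4) -> B2->E, B1->F, B4->E, B3->F, B5->T, B9->T, B10->F; covered: B1=F, B2=E, B3=F, B4=E, B5=T, B9=T, B10=F
together the pool reaches 12 outcomes: B1=T, B1=F, B2=S, B2=E, B3=T, B3=F, B4=S, B4=E, B5=T, B9=T, B10=T, B10=F
checked all size-1 subsets: none covers 12 outcomes (max 11/12)
at size 2, {3, 4} reaches all 12 outcomes; every lexicographically earlier size-2 subset fails
Answer: 3, 4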